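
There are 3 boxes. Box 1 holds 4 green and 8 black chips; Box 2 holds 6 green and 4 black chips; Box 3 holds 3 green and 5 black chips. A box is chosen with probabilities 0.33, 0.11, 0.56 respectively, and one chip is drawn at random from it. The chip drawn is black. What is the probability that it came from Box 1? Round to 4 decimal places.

P(black|Box 1) = 0.6667; P(black|Box 2) = 0.4; P(black|Box 3) = 0.625.
Prior × likelihood for each source: 0.33·0.6667=0.2200, 0.11·0.4=0.04400, 0.56·0.625=0.3500. Summing gives P(black) = 0.61400.
P(Box 1 | black) = 0.2200 / 0.61400 = 0.3583.

Posterior probability ≈ 0.3583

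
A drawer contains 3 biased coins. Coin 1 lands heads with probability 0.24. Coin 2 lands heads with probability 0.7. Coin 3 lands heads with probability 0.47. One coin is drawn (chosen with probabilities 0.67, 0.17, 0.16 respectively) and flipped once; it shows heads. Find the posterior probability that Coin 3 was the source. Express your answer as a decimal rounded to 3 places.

P(heads|C1) = 0.24; P(heads|C2) = 0.7; P(heads|C3) = 0.47.
Prior × likelihood for each source: 0.67·0.24=0.1608, 0.17·0.7=0.1190, 0.16·0.47=0.07520. Summing gives P(heads) = 0.35500.
P(Coin 3 | heads) = 0.07520 / 0.35500 = 0.212.

Posterior probability ≈ 0.212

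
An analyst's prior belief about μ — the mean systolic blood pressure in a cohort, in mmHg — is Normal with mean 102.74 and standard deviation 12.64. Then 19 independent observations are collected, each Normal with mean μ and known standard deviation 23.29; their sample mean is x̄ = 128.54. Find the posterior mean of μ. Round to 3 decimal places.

Posterior mean ≈ 124.629

With known σ, the Normal prior is conjugate. Weight on the data is w = (n/σ²)/(n/σ² + 1/τ₀²) = 0.0350279/(0.0350279+0.00625901) = 0.84840.
Posterior mean = w·x̄ + (1−w)·μ₀ = 0.84840·128.54 + 0.15160·102.74 = 124.629.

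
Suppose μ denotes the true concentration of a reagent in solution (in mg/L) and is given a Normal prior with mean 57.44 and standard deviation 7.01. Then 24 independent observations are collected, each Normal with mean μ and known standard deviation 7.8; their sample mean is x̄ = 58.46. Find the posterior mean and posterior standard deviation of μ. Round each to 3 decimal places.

Posterior mean ≈ 58.410; posterior SD ≈ 1.553

Prior precision 1/τ₀² = 1/7.01² = 0.0203500; data precision n/σ² = 24/7.8² = 0.394477.
Posterior precision = 0.0203500 + 0.394477 = 0.414827, giving posterior SD = 1/√0.414827 = 1.553.
Posterior mean = (0.0203500·57.44 + 0.394477·58.46) / 0.414827 = 58.410.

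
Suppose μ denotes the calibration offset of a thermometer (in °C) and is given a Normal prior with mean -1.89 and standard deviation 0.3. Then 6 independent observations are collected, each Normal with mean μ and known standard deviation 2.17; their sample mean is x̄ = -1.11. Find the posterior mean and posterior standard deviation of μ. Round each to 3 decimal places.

Posterior mean ≈ -1.810; posterior SD ≈ 0.284

With known σ, the Normal prior is conjugate. Weight on the data is w = (n/σ²)/(n/σ² + 1/τ₀²) = 1.27418/(1.27418+11.1111) = 0.10288.
Posterior mean = w·x̄ + (1−w)·μ₀ = 0.10288·-1.11 + 0.89712·-1.89 = -1.810. Posterior variance = 1/(1.27418+11.1111) = 0.0807409, so SD = 0.284.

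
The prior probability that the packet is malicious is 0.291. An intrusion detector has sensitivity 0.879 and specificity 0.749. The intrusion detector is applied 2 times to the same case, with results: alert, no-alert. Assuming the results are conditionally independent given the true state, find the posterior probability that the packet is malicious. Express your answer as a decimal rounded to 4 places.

Posterior P(H) ≈ 0.1884

Let H be the event that the packet is malicious; start with P(H) = 0.291. P('alert'|H) = 0.879, P('alert'|¬H) = 0.251.
Update on result 1 ('alert'): P(H) ← 0.879·0.2910 / (0.879·0.2910 + 0.251·0.7090) = 0.25579/0.43375 = 0.5897.
Update on result 2 ('no-alert'): P(H) ← 0.121·0.5897 / (0.121·0.5897 + 0.749·0.4103) = 0.071356/0.37866 = 0.1884.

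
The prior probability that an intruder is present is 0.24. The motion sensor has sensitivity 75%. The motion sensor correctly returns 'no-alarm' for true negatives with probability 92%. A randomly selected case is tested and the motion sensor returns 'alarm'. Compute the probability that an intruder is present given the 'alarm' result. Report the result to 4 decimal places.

Write H for 'an intruder is present'. Prior odds H:¬H = 0.24/0.76 = 0.31579. For the 'alarm' outcome, the likelihood ratio is 0.75/0.08 = 9.3750.
Posterior odds = 0.31579 × 9.3750 = 2.9605, so P(H|E) = 2.9605/(1+2.9605) = 0.7475.

P(H | E) ≈ 0.7475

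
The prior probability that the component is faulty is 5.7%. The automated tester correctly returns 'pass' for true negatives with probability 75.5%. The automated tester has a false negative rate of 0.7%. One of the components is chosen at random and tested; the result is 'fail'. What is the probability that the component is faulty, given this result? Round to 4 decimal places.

P(H | E) ≈ 0.1968

Write H for 'the component is faulty'. Prior odds H:¬H = 0.057/0.943 = 0.060445. For the 'fail' outcome, the likelihood ratio is 0.993/0.245 = 4.0531.
Posterior odds = 0.060445 × 4.0531 = 0.24499, so P(H|E) = 0.24499/(1+0.24499) = 0.1968.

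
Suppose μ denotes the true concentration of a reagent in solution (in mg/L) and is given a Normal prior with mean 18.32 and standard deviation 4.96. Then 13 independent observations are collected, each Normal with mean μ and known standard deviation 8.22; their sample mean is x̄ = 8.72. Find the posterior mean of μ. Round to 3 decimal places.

Posterior mean ≈ 10.394

With known σ, the Normal prior is conjugate. Weight on the data is w = (n/σ²)/(n/σ² + 1/τ₀²) = 0.192398/(0.192398+0.0406478) = 0.82558.
Posterior mean = w·x̄ + (1−w)·μ₀ = 0.82558·8.72 + 0.17442·18.32 = 10.394.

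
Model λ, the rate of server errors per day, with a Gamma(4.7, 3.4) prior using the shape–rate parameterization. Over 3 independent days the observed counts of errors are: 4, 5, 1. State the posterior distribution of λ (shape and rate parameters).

Posterior: Gamma(shape=14.7, rate=6.4)

Total count ∑xᵢ = 10 over n = 3 days.
Gamma is conjugate to the Poisson likelihood: posterior is Gamma(shape = 4.7+10 = 14.7, rate = 3.4+3 = 6.4).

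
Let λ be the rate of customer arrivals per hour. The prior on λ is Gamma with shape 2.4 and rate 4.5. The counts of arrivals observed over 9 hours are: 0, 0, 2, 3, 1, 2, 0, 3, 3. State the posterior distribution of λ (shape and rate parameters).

Posterior: Gamma(shape=16.4, rate=13.5)

Total count ∑xᵢ = 14 over n = 9 hours.
Gamma is conjugate to the Poisson likelihood: posterior is Gamma(shape = 2.4+14 = 16.4, rate = 4.5+9 = 13.5).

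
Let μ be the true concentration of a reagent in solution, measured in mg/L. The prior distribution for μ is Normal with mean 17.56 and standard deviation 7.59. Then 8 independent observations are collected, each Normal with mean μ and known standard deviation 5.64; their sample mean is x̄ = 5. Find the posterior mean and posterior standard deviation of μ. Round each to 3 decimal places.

With known σ, the Normal prior is conjugate. Weight on the data is w = (n/σ²)/(n/σ² + 1/τ₀²) = 0.251496/(0.251496+0.0173587) = 0.93543.
Posterior mean = w·x̄ + (1−w)·μ₀ = 0.93543·5 + 0.064565·17.56 = 5.811. Posterior variance = 1/(0.251496+0.0173587) = 3.71948, so SD = 1.929.

Posterior mean ≈ 5.811; posterior SD ≈ 1.929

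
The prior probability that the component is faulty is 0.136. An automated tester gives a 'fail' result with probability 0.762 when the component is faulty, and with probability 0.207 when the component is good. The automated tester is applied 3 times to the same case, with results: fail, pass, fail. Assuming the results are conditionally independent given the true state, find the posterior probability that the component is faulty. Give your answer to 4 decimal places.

With H the event that the component is faulty, the joint likelihood of the observed sequence is P(data|H) = 0.762·0.238·0.762 = 0.13819 and P(data|¬H) = 0.207·0.793·0.207 = 0.033979.
Bayes: P(H|data) = 0.136·0.13819 / (0.136·0.13819 + 0.864·0.033979) = 0.018794/0.048152 = 0.3903.

Posterior P(H) ≈ 0.3903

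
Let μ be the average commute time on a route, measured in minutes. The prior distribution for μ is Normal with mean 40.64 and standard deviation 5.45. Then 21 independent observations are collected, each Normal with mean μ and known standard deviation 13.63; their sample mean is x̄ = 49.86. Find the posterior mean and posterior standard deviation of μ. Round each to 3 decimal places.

With known σ, the Normal prior is conjugate. Weight on the data is w = (n/σ²)/(n/σ² + 1/τ₀²) = 0.113039/(0.113039+0.0336672) = 0.77051.
Posterior mean = w·x̄ + (1−w)·μ₀ = 0.77051·49.86 + 0.22949·40.64 = 47.744. Posterior variance = 1/(0.113039+0.0336672) = 6.81635, so SD = 2.611.

Posterior mean ≈ 47.744; posterior SD ≈ 2.611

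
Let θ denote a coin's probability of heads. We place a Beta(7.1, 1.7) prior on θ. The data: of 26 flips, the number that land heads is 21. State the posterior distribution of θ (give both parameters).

Posterior: Beta(28.1, 6.7)

Observing 21 successes and 5 failures updates Beta(7.1, 1.7) by adding the success and failure counts to the two shape parameters: α = 7.1+21 = 28.1, β = 1.7+5 = 6.7.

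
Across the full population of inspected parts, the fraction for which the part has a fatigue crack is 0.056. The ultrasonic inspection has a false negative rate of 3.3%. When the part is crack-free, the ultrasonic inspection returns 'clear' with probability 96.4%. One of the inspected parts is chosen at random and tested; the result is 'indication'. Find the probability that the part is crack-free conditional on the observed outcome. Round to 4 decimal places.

Write H for 'the part has a fatigue crack'. Prior odds H:¬H = 0.056/0.944 = 0.059322. For the 'indication' outcome, the likelihood ratio is 0.967/0.036 = 26.861.
Posterior odds = 0.059322 × 26.861 = 1.5935, so P(H|E) = 1.5935/(1+1.5935) = 0.6144. Then P(¬H|E) = 1 − 0.6144 = 0.3856.

P(¬H | E) ≈ 0.3856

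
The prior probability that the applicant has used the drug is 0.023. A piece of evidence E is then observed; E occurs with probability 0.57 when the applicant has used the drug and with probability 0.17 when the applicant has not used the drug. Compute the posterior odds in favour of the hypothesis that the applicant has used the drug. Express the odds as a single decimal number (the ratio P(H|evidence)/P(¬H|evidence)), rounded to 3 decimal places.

Posterior odds ≈ 0.079

Prior odds = 0.023/(1−0.023) = 0.023541. In log-odds, ln(0.023541) = -3.7490.
Add log likelihood ratio: ln(3.3529) = 1.2098.
Posterior log-odds = -2.5392, so posterior odds = exp(-2.5392) = 0.078933.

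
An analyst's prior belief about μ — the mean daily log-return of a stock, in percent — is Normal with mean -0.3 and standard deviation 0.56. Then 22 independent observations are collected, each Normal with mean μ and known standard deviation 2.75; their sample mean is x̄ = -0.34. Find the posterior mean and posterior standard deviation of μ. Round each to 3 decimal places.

With known σ, the Normal prior is conjugate. Weight on the data is w = (n/σ²)/(n/σ² + 1/τ₀²) = 2.90909/(2.90909+3.18878) = 0.47707.
Posterior mean = w·x̄ + (1−w)·μ₀ = 0.47707·-0.34 + 0.52293·-0.3 = -0.319. Posterior variance = 1/(2.90909+3.18878) = 0.163992, so SD = 0.405.

Posterior mean ≈ -0.319; posterior SD ≈ 0.405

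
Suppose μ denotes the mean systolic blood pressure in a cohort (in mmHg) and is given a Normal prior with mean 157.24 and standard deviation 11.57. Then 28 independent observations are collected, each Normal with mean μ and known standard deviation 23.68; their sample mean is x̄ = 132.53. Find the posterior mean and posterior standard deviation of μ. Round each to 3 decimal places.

Prior precision 1/τ₀² = 1/11.57² = 0.00747022; data precision n/σ² = 28/23.68² = 0.0499338.
Posterior precision = 0.00747022 + 0.0499338 = 0.0574040, giving posterior SD = 1/√0.0574040 = 4.174.
Posterior mean = (0.00747022·157.24 + 0.0499338·132.53) / 0.0574040 = 135.746.

Posterior mean ≈ 135.746; posterior SD ≈ 4.174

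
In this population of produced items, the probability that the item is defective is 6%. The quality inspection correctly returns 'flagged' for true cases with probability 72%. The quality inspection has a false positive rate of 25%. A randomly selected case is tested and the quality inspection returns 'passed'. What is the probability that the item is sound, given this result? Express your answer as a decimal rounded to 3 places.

Let H be the event that the item is defective. P(H) = 0.06, so P(¬H) = 0.94. With E the 'passed' result, P(E|H) = 0.28 and P(E|¬H) = 0.75.
P(E) = 0.28·0.06 + 0.75·0.94 = 0.016800 + 0.70500 = 0.72180.
By Bayes' theorem, P(H|E) = 0.016800 / 0.72180 = 0.023. Hence P(¬H|E) = 1 − 0.023 = 0.977.

P(¬H | E) ≈ 0.977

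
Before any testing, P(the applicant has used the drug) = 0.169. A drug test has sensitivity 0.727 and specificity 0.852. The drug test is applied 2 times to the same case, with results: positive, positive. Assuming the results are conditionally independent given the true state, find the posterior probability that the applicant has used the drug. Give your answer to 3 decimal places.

With H the event that the applicant has used the drug, the joint likelihood of the observed sequence is P(data|H) = 0.727·0.727 = 0.52853 and P(data|¬H) = 0.148·0.148 = 0.021904.
Bayes: P(H|data) = 0.169·0.52853 / (0.169·0.52853 + 0.831·0.021904) = 0.089321/0.10752 = 0.8307.

Posterior P(H) ≈ 0.831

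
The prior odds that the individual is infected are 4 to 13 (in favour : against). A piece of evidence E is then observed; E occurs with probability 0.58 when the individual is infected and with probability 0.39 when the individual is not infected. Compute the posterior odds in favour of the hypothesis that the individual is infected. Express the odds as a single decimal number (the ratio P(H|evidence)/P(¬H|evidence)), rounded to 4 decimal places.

Posterior odds ≈ 0.4576

Prior odds = 4/13 = 0.30769. In log-odds, ln(0.30769) = -1.1787.
Add log likelihood ratio: ln(1.4872) = 0.39688.
Posterior log-odds = -0.78177, so posterior odds = exp(-0.78177) = 0.45759.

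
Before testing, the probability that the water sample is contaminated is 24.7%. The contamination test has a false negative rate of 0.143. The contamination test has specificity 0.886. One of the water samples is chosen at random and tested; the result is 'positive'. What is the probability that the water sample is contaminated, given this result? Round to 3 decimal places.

P(H | E) ≈ 0.711

Write H for 'the water sample is contaminated'. Prior odds H:¬H = 0.247/0.753 = 0.32802. For the 'positive' outcome, the likelihood ratio is 0.857/0.114 = 7.5175.
Posterior odds = 0.32802 × 7.5175 = 2.4659, so P(H|E) = 2.4659/(1+2.4659) = 0.711.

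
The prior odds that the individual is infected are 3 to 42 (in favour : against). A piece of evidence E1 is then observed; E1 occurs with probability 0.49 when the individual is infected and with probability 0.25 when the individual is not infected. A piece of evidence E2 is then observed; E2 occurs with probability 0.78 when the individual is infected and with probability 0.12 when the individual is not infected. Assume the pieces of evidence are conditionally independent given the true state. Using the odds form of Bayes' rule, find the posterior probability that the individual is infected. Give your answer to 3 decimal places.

Prior odds = 3/42 = 0.071429.
Likelihood ratio for E1 = 0.49/0.25 = 1.9600.
Likelihood ratio for E2 = 0.78/0.12 = 6.5000.
Posterior odds = prior odds × LR₁ × LR₂ = 0.91000.
Posterior probability = odds/(1+odds) = 0.91000/1.9100 = 0.476.

Posterior probability ≈ 0.476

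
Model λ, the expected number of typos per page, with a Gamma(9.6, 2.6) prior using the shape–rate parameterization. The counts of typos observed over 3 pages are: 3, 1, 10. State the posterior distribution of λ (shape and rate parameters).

The Poisson likelihood adds the total count to the shape and the number of exposure periods to the rate. Here ∑xᵢ = 14 and n = 3, so shape 9.6→23.6 and rate 2.6→5.6.

Posterior: Gamma(shape=23.6, rate=5.6)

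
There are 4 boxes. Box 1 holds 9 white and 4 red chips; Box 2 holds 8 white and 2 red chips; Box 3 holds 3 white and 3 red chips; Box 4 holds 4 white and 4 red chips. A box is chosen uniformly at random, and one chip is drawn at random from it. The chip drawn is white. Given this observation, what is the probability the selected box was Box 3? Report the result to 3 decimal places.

Posterior probability ≈ 0.201

P(white|Box 1) = 0.6923; P(white|Box 2) = 0.8; P(white|Box 3) = 0.5; P(white|Box 4) = 0.5.
Prior × likelihood for each source: 0.25·0.6923=0.1731, 0.25·0.8=0.2000, 0.25·0.5=0.1250, 0.25·0.5=0.1250. Summing gives P(white) = 0.62308.
P(Box 3 | white) = 0.1250 / 0.62308 = 0.201.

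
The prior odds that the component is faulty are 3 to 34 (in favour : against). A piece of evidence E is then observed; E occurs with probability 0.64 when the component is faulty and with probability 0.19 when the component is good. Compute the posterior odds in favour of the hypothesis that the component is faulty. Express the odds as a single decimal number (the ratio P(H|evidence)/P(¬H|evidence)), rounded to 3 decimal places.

Posterior odds ≈ 0.297

Prior odds = 3/34 = 0.088235.
Likelihood ratio for E = 0.64/0.19 = 3.3684.
Posterior odds = prior odds × LR = 0.29721.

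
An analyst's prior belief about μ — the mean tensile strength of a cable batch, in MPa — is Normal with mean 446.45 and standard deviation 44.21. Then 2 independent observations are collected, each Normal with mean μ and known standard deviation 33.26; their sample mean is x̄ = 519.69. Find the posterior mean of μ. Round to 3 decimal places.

Posterior mean ≈ 503.535

With known σ, the Normal prior is conjugate. Weight on the data is w = (n/σ²)/(n/σ² + 1/τ₀²) = 0.00180795/(0.00180795+0.00051163) = 0.77943.
Posterior mean = w·x̄ + (1−w)·μ₀ = 0.77943·519.69 + 0.22057·446.45 = 503.535.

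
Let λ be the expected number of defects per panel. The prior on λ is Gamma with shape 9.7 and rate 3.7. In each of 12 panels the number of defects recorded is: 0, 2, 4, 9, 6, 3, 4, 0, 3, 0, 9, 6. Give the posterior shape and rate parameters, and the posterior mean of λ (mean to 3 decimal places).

Posterior: Gamma(shape=55.7, rate=15.7); mean ≈ 3.548

The Poisson likelihood adds the total count to the shape and the number of exposure periods to the rate. Here ∑xᵢ = 46 and n = 12, so shape 9.7→55.7 and rate 3.7→15.7.
Posterior mean = shape/rate = 55.7/15.7 = 3.548.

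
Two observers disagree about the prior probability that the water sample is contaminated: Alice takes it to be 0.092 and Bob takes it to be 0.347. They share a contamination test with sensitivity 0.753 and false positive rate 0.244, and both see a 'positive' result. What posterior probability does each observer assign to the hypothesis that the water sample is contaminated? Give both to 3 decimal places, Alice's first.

Alice: 0.238; Bob: 0.621

The likelihood ratio for a 'positive' result is 0.753/0.244 = 3.0861.
Alice: prior odds 0.092/0.908 = 0.10132; posterior odds 0.31269; posterior probability 0.238.
Bob: prior odds 0.347/0.653 = 0.53139; posterior odds 1.6399; posterior probability 0.621.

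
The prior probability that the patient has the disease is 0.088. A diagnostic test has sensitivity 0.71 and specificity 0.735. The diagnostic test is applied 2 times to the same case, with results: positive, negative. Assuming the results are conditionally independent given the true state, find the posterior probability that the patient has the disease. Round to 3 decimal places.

Posterior P(H) ≈ 0.093

With H the event that the patient has the disease, the joint likelihood of the observed sequence is P(data|H) = 0.71·0.29 = 0.20590 and P(data|¬H) = 0.265·0.735 = 0.19478.
Bayes: P(H|data) = 0.088·0.20590 / (0.088·0.20590 + 0.912·0.19478) = 0.018119/0.19575 = 0.0926.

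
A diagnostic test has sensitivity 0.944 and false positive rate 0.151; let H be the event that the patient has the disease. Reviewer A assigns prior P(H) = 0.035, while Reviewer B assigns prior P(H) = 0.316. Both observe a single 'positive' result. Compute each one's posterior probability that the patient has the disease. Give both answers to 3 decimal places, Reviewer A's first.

P('+'|H) = 0.944, P('+'|¬H) = 0.151.
Reviewer A: numerator 0.944·0.035 = 0.033040; evidence = 0.033040+0.151·0.965 = 0.17875; posterior = 0.185.
Reviewer B: numerator 0.944·0.316 = 0.29830; evidence = 0.29830+0.151·0.684 = 0.40159; posterior = 0.743.

Reviewer A: 0.185; Reviewer B: 0.743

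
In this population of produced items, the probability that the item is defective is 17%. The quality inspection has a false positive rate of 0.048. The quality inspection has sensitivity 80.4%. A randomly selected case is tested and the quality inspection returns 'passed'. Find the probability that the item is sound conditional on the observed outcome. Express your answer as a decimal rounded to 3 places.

Write H for 'the item is defective'. Prior odds H:¬H = 0.17/0.83 = 0.20482. For the 'passed' outcome, the likelihood ratio is 0.196/0.952 = 0.20588.
Posterior odds = 0.20482 × 0.20588 = 0.042169, so P(H|E) = 0.042169/(1+0.042169) = 0.040. Then P(¬H|E) = 1 − 0.040 = 0.960.

P(¬H | E) ≈ 0.960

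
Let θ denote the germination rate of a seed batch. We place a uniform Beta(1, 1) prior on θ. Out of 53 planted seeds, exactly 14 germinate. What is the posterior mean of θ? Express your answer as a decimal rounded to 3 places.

Observing 14 successes and 39 failures updates Beta(1, 1) by adding the success and failure counts to the two shape parameters: α = 1+14 = 15, β = 1+39 = 40.
E[θ | data] = 15/(15+40) = 0.273.

Posterior mean ≈ 0.273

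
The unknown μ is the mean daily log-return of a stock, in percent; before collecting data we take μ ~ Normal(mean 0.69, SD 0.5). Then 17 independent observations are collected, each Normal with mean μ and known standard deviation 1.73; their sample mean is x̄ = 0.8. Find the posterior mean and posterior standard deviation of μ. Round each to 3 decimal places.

Posterior mean ≈ 0.755; posterior SD ≈ 0.321

Prior precision 1/τ₀² = 1/0.5² = 4.00000; data precision n/σ² = 17/1.73² = 5.68011.
Posterior precision = 4.00000 + 5.68011 = 9.68011, giving posterior SD = 1/√9.68011 = 0.321.
Posterior mean = (4.00000·0.69 + 5.68011·0.8) / 9.68011 = 0.755.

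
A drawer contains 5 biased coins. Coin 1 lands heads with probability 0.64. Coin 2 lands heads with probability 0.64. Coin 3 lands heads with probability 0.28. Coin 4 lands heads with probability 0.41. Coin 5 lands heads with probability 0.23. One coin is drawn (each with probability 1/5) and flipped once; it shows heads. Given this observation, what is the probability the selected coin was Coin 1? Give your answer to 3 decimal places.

Posterior probability ≈ 0.291

P(heads|C1) = 0.64; P(heads|C2) = 0.64; P(heads|C3) = 0.28; P(heads|C4) = 0.41; P(heads|C5) = 0.23.
Prior × likelihood for each source: 0.2·0.64=0.1280, 0.2·0.64=0.1280, 0.2·0.28=0.05600, 0.2·0.41=0.08200, 0.2·0.23=0.04600. Summing gives P(heads) = 0.44000.
P(Coin 1 | heads) = 0.1280 / 0.44000 = 0.291.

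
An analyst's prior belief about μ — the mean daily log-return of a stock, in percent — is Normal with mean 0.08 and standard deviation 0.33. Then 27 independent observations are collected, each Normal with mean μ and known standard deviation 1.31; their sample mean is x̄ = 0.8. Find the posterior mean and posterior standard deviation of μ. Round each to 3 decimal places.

Posterior mean ≈ 0.535; posterior SD ≈ 0.200

Prior precision 1/τ₀² = 1/0.33² = 9.18274; data precision n/σ² = 27/1.31² = 15.7333.
Posterior precision = 9.18274 + 15.7333 = 24.9161, giving posterior SD = 1/√24.9161 = 0.200.
Posterior mean = (9.18274·0.08 + 15.7333·0.8) / 24.9161 = 0.535.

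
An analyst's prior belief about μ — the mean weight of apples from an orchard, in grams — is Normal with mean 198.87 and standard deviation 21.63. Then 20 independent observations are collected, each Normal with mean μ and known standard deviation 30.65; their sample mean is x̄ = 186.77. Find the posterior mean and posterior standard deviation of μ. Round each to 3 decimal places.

Posterior mean ≈ 187.874; posterior SD ≈ 6.533

Prior precision 1/τ₀² = 1/21.63² = 0.00213741; data precision n/σ² = 20/30.65² = 0.0212897.
Posterior precision = 0.00213741 + 0.0212897 = 0.0234271, giving posterior SD = 1/√0.0234271 = 6.533.
Posterior mean = (0.00213741·198.87 + 0.0212897·186.77) / 0.0234271 = 187.874.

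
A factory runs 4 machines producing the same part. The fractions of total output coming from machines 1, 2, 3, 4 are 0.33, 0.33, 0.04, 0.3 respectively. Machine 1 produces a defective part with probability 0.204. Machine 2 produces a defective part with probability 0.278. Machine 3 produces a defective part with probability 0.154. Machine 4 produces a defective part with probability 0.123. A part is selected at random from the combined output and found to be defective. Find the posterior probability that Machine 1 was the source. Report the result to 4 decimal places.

Tabulate prior·likelihood by source: [1] prior 0.33, lik 0.204, product 0.06732; [2] prior 0.33, lik 0.278, product 0.09174; [3] prior 0.04, lik 0.154, product 0.006160; [4] prior 0.3, lik 0.123, product 0.03690.
Normalizing constant = 0.20212; the posterior for Machine 1 is its product over the sum, 0.06732/0.20212 = 0.3331.

Posterior probability ≈ 0.3331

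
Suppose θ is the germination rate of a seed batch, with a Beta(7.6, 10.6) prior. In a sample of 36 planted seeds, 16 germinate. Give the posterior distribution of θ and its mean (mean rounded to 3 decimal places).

The binomial likelihood is conjugate to the Beta prior: with 16 successes and 20 failures, the posterior is Beta(7.6+16, 10.6+20) = Beta(23.6, 30.6).
Posterior mean = α/(α+β) = 23.6/54.2 = 0.435.

Posterior: Beta(23.6, 30.6); mean ≈ 0.435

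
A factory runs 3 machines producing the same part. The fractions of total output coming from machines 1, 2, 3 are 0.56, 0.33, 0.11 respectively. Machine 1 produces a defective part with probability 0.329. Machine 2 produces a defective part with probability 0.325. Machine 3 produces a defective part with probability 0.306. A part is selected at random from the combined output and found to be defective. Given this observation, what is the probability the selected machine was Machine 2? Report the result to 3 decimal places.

P(defective|M1) = 0.329; P(defective|M2) = 0.325; P(defective|M3) = 0.306.
Prior × likelihood for each source: 0.56·0.329=0.1842, 0.33·0.325=0.1073, 0.11·0.306=0.03366. Summing gives P(defective) = 0.32515.
P(Machine 2 | defective) = 0.1073 / 0.32515 = 0.330.

Posterior probability ≈ 0.330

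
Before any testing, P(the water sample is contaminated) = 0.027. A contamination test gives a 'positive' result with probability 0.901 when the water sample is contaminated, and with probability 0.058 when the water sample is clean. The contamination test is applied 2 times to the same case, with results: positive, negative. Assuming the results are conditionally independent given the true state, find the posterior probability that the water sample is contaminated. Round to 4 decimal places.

Posterior P(H) ≈ 0.0433

With H the event that the water sample is contaminated, the joint likelihood of the observed sequence is P(data|H) = 0.901·0.099 = 0.089199 and P(data|¬H) = 0.058·0.942 = 0.054636.
Bayes: P(H|data) = 0.027·0.089199 / (0.027·0.089199 + 0.973·0.054636) = 0.0024084/0.055569 = 0.0433.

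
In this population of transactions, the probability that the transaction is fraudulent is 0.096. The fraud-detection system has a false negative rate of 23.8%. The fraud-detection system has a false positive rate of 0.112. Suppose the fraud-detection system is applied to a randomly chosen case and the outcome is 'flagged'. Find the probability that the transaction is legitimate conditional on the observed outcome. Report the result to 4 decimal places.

Let H be the event that the transaction is fraudulent. P(H) = 0.096, so P(¬H) = 0.904. With E the 'flagged' result, P(E|H) = 0.762 and P(E|¬H) = 0.112.
P(E) = 0.762·0.096 + 0.112·0.904 = 0.073152 + 0.10125 = 0.17440.
By Bayes' theorem, P(H|E) = 0.073152 / 0.17440 = 0.4194. Hence P(¬H|E) = 1 − 0.4194 = 0.5806.

P(¬H | E) ≈ 0.5806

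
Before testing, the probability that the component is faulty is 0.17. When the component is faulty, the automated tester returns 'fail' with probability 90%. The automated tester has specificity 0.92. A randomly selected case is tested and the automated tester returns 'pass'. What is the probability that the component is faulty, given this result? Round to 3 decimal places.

Let H be the event that the component is faulty. P(H) = 0.17, so P(¬H) = 0.83. With E the 'pass' result, P(E|H) = 0.1 and P(E|¬H) = 0.92.
P(E) = 0.1·0.17 + 0.92·0.83 = 0.017000 + 0.76360 = 0.78060.
By Bayes' theorem, P(H|E) = 0.017000 / 0.78060 = 0.022.

P(H | E) ≈ 0.022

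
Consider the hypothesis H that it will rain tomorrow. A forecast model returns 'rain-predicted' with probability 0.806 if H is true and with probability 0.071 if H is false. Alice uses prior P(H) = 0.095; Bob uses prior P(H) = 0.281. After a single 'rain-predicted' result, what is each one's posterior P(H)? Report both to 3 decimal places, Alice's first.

P('+'|H) = 0.806, P('+'|¬H) = 0.071.
Alice: numerator 0.806·0.095 = 0.076570; evidence = 0.076570+0.071·0.905 = 0.14082; posterior = 0.544.
Bob: numerator 0.806·0.281 = 0.22649; evidence = 0.22649+0.071·0.719 = 0.27754; posterior = 0.816.

Alice: 0.544; Bob: 0.816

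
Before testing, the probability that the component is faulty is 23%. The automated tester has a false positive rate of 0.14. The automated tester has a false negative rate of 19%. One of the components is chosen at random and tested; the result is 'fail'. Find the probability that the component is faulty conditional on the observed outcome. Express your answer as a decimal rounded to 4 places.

P(H | E) ≈ 0.6335

Write H for 'the component is faulty'. Prior odds H:¬H = 0.23/0.77 = 0.29870. For the 'fail' outcome, the likelihood ratio is 0.81/0.14 = 5.7857.
Posterior odds = 0.29870 × 5.7857 = 1.7282, so P(H|E) = 1.7282/(1+1.7282) = 0.6335.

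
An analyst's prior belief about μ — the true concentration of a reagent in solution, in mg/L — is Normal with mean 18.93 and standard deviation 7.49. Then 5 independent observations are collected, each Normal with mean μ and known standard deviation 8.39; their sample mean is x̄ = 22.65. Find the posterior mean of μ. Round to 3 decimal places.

Prior precision 1/τ₀² = 1/7.49² = 0.0178253; data precision n/σ² = 5/8.39² = 0.0710307.
Posterior precision = 0.0178253 + 0.0710307 = 0.0888560.
Posterior mean = (0.0178253·18.93 + 0.0710307·22.65) / 0.0888560 = 21.904.

Posterior mean ≈ 21.904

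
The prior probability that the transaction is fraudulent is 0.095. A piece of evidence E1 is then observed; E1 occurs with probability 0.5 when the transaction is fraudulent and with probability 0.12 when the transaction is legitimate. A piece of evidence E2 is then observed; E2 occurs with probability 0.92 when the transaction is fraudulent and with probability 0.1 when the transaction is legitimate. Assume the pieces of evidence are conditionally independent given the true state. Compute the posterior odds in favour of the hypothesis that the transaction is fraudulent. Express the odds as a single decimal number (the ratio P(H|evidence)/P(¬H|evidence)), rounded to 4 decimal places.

Prior odds = 0.095/(1−0.095) = 0.10497.
Likelihood ratio for E1 = 0.5/0.12 = 4.1667.
Likelihood ratio for E2 = 0.92/0.1 = 9.2000.
Posterior odds = prior odds × LR₁ × LR₂ = 4.0239.

Posterior odds ≈ 4.0239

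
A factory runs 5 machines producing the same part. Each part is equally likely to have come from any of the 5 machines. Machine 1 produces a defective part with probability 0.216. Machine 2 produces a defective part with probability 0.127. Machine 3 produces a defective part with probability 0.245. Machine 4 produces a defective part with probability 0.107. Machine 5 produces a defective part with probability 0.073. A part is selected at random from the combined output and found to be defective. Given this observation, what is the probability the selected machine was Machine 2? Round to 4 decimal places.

Tabulate prior·likelihood by source: [1] prior 0.2, lik 0.216, product 0.04320; [2] prior 0.2, lik 0.127, product 0.02540; [3] prior 0.2, lik 0.245, product 0.04900; [4] prior 0.2, lik 0.107, product 0.02140; [5] prior 0.2, lik 0.073, product 0.01460.
Normalizing constant = 0.15360; the posterior for Machine 2 is its product over the sum, 0.02540/0.15360 = 0.1654.

Posterior probability ≈ 0.1654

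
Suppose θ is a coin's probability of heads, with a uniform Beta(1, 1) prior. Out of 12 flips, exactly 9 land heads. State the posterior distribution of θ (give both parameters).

The binomial likelihood is conjugate to the Beta prior: with 9 successes and 3 failures, the posterior is Beta(1+9, 1+3) = Beta(10, 4).

Posterior: Beta(10, 4)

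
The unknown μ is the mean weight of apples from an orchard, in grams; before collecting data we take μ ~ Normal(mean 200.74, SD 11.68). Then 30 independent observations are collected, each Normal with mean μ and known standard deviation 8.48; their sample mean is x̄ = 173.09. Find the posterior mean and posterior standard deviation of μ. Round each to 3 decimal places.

Posterior mean ≈ 173.567; posterior SD ≈ 1.535

With known σ, the Normal prior is conjugate. Weight on the data is w = (n/σ²)/(n/σ² + 1/τ₀²) = 0.417186/(0.417186+0.00733017) = 0.98273.
Posterior mean = w·x̄ + (1−w)·μ₀ = 0.98273·173.09 + 0.017267·200.74 = 173.567. Posterior variance = 1/(0.417186+0.00733017) = 2.35562, so SD = 1.535.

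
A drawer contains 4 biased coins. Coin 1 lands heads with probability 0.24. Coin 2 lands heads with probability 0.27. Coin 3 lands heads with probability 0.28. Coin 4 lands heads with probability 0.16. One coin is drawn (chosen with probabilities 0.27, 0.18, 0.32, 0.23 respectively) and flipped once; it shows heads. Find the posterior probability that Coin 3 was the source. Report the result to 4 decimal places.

Tabulate prior·likelihood by source: [1] prior 0.27, lik 0.24, product 0.06480; [2] prior 0.18, lik 0.27, product 0.04860; [3] prior 0.32, lik 0.28, product 0.08960; [4] prior 0.23, lik 0.16, product 0.03680.
Normalizing constant = 0.23980; the posterior for Coin 3 is its product over the sum, 0.08960/0.23980 = 0.3736.

Posterior probability ≈ 0.3736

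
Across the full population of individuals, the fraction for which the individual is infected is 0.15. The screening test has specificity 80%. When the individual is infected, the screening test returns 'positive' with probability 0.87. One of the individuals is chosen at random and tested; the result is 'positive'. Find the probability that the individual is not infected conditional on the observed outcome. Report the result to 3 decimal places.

Write H for 'the individual is infected'. Prior odds H:¬H = 0.15/0.85 = 0.17647. For the 'positive' outcome, the likelihood ratio is 0.87/0.2 = 4.3500.
Posterior odds = 0.17647 × 4.3500 = 0.76765, so P(H|E) = 0.76765/(1+0.76765) = 0.434. Then P(¬H|E) = 1 − 0.434 = 0.566.

P(¬H | E) ≈ 0.566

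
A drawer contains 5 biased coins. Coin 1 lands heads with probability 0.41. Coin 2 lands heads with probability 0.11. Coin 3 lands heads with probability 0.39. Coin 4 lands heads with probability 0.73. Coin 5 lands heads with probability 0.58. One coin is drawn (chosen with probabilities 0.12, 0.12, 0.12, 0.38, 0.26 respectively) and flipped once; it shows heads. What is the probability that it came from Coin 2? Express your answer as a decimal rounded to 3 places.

Tabulate prior·likelihood by source: [1] prior 0.12, lik 0.41, product 0.04920; [2] prior 0.12, lik 0.11, product 0.01320; [3] prior 0.12, lik 0.39, product 0.04680; [4] prior 0.38, lik 0.73, product 0.2774; [5] prior 0.26, lik 0.58, product 0.1508.
Normalizing constant = 0.53740; the posterior for Coin 2 is its product over the sum, 0.01320/0.53740 = 0.025.

Posterior probability ≈ 0.025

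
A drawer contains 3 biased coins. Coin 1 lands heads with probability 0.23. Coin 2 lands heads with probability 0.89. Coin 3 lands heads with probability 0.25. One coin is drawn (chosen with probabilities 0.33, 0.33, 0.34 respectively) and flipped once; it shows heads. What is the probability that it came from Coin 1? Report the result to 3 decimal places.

Posterior probability ≈ 0.167

Tabulate prior·likelihood by source: [1] prior 0.33, lik 0.23, product 0.07590; [2] prior 0.33, lik 0.89, product 0.2937; [3] prior 0.34, lik 0.25, product 0.08500.
Normalizing constant = 0.45460; the posterior for Coin 1 is its product over the sum, 0.07590/0.45460 = 0.167.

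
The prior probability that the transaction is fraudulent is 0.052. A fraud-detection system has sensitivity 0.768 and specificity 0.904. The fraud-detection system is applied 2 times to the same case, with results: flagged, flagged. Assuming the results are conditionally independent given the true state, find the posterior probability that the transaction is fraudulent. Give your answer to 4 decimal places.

Let H be the event that the transaction is fraudulent; start with P(H) = 0.052. P('flagged'|H) = 0.768, P('flagged'|¬H) = 0.096.
Update on result 1 ('flagged'): P(H) ← 0.768·0.0520 / (0.768·0.0520 + 0.096·0.9480) = 0.039936/0.13094 = 0.3050.
Update on result 2 ('flagged'): P(H) ← 0.768·0.3050 / (0.768·0.3050 + 0.096·0.6950) = 0.23423/0.30095 = 0.7783.

Posterior P(H) ≈ 0.7783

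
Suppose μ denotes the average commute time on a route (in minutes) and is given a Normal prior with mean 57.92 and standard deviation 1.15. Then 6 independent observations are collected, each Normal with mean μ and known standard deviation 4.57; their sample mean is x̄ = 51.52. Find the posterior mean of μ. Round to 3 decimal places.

Posterior mean ≈ 56.158

With known σ, the Normal prior is conjugate. Weight on the data is w = (n/σ²)/(n/σ² + 1/τ₀²) = 0.287289/(0.287289+0.756144) = 0.27533.
Posterior mean = w·x̄ + (1−w)·μ₀ = 0.27533·51.52 + 0.72467·57.92 = 56.158.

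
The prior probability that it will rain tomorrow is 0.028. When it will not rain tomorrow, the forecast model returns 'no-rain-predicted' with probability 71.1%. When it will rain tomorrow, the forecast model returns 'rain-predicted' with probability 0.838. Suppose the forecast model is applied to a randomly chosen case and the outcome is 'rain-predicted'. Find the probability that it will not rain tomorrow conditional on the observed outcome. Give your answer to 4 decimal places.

P(¬H | E) ≈ 0.9229

Write H for 'it will rain tomorrow'. Prior odds H:¬H = 0.028/0.972 = 0.028807. For the 'rain-predicted' outcome, the likelihood ratio is 0.838/0.289 = 2.8997.
Posterior odds = 0.028807 × 2.8997 = 0.083529, so P(H|E) = 0.083529/(1+0.083529) = 0.0771. Then P(¬H|E) = 1 − 0.0771 = 0.9229.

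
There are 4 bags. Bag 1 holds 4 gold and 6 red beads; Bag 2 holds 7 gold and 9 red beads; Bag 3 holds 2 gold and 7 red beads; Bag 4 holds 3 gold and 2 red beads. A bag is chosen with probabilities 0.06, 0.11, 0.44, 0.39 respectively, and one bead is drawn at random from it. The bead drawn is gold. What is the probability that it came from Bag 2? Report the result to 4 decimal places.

Tabulate prior·likelihood by source: [1] prior 0.06, lik 0.4, product 0.02400; [2] prior 0.11, lik 0.4375, product 0.04813; [3] prior 0.44, lik 0.2222, product 0.09778; [4] prior 0.39, lik 0.6, product 0.2340.
Normalizing constant = 0.40390; the posterior for Bag 2 is its product over the sum, 0.04813/0.40390 = 0.1191.

Posterior probability ≈ 0.1191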